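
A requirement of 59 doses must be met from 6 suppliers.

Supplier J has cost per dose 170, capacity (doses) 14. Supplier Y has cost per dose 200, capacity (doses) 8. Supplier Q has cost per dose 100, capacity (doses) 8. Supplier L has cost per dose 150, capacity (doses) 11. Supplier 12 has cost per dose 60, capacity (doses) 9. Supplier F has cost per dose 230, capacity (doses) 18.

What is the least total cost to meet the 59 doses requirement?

Cheapest first:
Supplier 12 at 60: take all 9 doses ; 50 still needed.
Supplier Q at 100: take all 8 doses ; 42 still needed.
Take 11 from Supplier L at 150 ; need 31 more.
Take 14 from Supplier J at 170 ; need 17 more.
Supplier Y at 200: take all 8 doses ; 9 still needed.
Take 9 from Supplier F at 230 to finish.
Cost = 9×60 + 8×100 + 11×150 + 14×170 + 8×200 + 9×230 = 9040.

9040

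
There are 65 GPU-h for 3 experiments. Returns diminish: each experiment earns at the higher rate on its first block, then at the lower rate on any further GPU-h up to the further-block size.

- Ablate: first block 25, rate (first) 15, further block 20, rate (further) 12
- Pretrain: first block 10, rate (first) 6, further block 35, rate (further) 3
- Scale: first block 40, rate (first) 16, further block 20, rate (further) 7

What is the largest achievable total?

Rank every tier by rate: Scale/first 16 > Ablate/first 15 > Ablate/second 12 > Scale/second 7 > Pretrain/first 6 > Pretrain/second 3.
Scale/first (16): +40 ; 25 left.
Ablate first at 15: fill all 25 ; 0 left.
Total = 16×40 + 15×25 = 1015.

1015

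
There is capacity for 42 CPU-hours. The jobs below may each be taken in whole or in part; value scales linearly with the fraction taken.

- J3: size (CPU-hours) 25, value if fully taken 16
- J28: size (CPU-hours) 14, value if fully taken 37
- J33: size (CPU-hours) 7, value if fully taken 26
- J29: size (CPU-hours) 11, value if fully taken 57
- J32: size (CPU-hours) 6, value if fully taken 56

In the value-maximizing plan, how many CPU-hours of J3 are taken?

4

Sort by value density: J32 56/6≈9.33, J29 57/11≈5.18, J33 26/7≈3.71, J28 37/14≈2.64, J3 16/25≈0.64.
J32: take in full, 6 CPU-hours for value 56 — 36 left.
Take all of J29 (11 CPU-hours, value 57) — 25 CPU-hours left.
All 7 CPU-hours of J33 fit (value 26) — 18 remain.
All 14 CPU-hours of J28 fit (value 37) — 4 remain.
Fill the last 4 CPU-hours with part of J3: 4/25 of it earns 2.56.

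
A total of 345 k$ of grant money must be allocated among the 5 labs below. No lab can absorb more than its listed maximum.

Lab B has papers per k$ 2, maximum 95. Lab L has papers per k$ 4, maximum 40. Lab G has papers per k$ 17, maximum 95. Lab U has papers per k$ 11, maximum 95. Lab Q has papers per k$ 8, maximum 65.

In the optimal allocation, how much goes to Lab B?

50

Rank by papers per k$: Lab G 17 > Lab U 11 > Lab Q 8 > Lab L 4 > Lab B 2.
Give Lab G 95 to hit its cap of 95 — 250 left.
Lab U takes 95 to reach its cap of 95 — 155 left.
Lab Q: +65 to 65 (cap) — 90 left.
Give Lab L 40 to hit its cap of 40 — 50 left.
Lab B: +50 (room for 95) → 50. Pool exhausted.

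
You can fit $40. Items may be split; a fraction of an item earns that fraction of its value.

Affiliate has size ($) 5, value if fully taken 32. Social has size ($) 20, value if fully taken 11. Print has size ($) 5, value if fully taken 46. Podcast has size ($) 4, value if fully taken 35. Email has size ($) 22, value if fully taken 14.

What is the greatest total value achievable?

129.2

Best value per unit of size first: Print 46/5≈9.2, Podcast 35/4≈8.75, Affiliate 32/5≈6.4, Email 14/22≈0.636, Social 11/20≈0.55.
Print: take in full, 5 $ for value 46 → 35 left.
Podcast: take in full, 4 $ for value 35 → 31 left.
Affiliate: take in full, 5 $ for value 32 → 26 left.
All 22 $ of Email fit (value 14) → 4 remain.
4 $ left: a 4/20 share of Social gives 11×4/20 = 2.2.
Total value = 129.2.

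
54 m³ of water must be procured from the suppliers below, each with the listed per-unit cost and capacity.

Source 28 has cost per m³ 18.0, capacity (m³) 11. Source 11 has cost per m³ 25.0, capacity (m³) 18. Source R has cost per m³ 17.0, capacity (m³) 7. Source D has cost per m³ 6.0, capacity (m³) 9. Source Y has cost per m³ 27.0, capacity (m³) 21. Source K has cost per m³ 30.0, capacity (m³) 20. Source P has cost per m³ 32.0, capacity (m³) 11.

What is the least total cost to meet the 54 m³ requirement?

1064

Cheapest first:
Source D (6.0): use full 9 → 45 m³ to go.
Source R (17.0): use full 7 → 38 m³ to go.
Source 28 (18.0): use full 11 → 27 m³ to go.
Source 11 at 25.0: take all 18 m³ → 9 still needed.
Source Y at 27.0: take 9 of its 21 → requirement met.
Source K, Source P: unused.
Cost = 9×6.0 + 7×17.0 + 11×18.0 + 18×25.0 + 9×27.0 = 1064.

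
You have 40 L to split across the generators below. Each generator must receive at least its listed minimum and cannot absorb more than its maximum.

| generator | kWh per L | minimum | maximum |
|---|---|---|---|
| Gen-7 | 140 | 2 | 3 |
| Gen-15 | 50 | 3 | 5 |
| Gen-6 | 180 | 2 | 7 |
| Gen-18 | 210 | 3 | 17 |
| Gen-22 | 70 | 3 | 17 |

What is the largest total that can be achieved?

6100

Meeting every minimum uses 2+3+2+3+3 = 13 L, leaving 27.
Rank by kWh per L: Gen-18 210 > Gen-6 180 > Gen-7 140 > Gen-22 70 > Gen-15 50.
Gen-18: +14 to 17 (cap) ; 13 left.
Give Gen-6 5 more to hit its cap of 7 ; 8 left.
Gen-7: +1 to 3 (cap) ; 7 left.
Only 7 left; Gen-22 takes them to reach 10.
Total = 140×3 + 50×3 + 180×7 + 210×17 + 70×10 = 6100.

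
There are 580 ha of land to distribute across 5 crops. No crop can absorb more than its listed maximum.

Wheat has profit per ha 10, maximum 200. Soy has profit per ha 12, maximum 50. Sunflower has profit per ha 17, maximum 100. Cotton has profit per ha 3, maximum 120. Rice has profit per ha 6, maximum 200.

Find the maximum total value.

Order the crops by profit per ha: Sunflower 17 > Soy 12 > Wheat 10 > Rice 6 > Cotton 3.
Sunflower: +100 to 100 (cap) — 480 left.
Give Soy 50 to hit its cap of 50 — 430 left.
Wheat takes 200 to reach its cap of 200 — 230 left.
Give Rice 200 to hit its cap of 200 — 30 left.
Only 30 left; Cotton takes them to reach 30.
Total = 10×200 + 12×50 + 17×100 + 3×30 + 6×200 = 5590.

5590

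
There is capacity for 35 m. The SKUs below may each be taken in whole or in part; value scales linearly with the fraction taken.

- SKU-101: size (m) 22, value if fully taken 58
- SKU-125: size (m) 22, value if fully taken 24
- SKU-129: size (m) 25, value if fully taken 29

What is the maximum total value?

73.08

Sort by value density: SKU-101 58/22≈2.64, SKU-129 29/25≈1.16, SKU-125 24/22≈1.09.
SKU-101: take in full, 22 m for value 58 → 13 left.
13 m left: a 13/25 share of SKU-129 gives 29×13/25 = 15.08.
Total value = 73.08.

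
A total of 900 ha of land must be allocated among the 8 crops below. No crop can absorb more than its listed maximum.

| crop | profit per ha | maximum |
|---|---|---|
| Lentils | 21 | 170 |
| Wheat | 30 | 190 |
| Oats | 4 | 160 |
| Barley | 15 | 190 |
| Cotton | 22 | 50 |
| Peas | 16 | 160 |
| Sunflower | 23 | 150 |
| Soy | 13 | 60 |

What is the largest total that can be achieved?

19080

Rank by profit per ha: Wheat 30 > Sunflower 23 > Cotton 22 > Lentils 21 > Peas 16 > Barley 15 > Soy 13 > Oats 4.
Give Wheat 190 to hit its cap of 190 — 710 left.
Sunflower: +150 to 150 (cap) — 560 left.
Give Cotton 50 to hit its cap of 50 — 510 left.
Lentils: +170 to 170 (cap) — 340 left.
Give Peas 160 to hit its cap of 160 — 180 left.
Barley has room for 190 but only 180 remain, so it gets 180.
Total = 21×170 + 30×190 + 15×180 + 22×50 + 16×160 + 23×150 = 19080.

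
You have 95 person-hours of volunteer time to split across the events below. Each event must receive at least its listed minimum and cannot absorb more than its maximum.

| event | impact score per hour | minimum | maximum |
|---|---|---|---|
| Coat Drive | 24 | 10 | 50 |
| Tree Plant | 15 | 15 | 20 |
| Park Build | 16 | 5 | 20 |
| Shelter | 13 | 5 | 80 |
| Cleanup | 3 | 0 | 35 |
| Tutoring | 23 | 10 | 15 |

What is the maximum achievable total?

1995

Meeting every minimum uses 10+15+5+5+0+10 = 45 person-hours, leaving 50.
Highest impact score per hour first: Coat Drive 24 > Tutoring 23 > Park Build 16 > Tree Plant 15 > Shelter 13 > Cleanup 3.
Give Coat Drive 40 more to hit its cap of 50 ; 10 left.
Tutoring: +5 to 15 (cap) ; 5 left.
Park Build: +5 (room for 15) → 10. Pool exhausted.
Total = 24×50 + 15×15 + 16×10 + 13×5 + 23×15 = 1995.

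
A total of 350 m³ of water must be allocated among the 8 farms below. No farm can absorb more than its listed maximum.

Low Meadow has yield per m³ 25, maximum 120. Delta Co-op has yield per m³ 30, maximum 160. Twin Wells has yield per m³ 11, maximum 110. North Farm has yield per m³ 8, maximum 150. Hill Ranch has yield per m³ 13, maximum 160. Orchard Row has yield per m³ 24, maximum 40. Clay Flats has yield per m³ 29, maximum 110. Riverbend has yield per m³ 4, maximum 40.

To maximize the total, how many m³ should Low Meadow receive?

Rank by yield per m³: Delta Co-op 30 > Clay Flats 29 > Low Meadow 25 > Orchard Row 24 > Hill Ranch 13 > Twin Wells 11 > North Farm 8 > Riverbend 4.
Delta Co-op takes 160 to reach its cap of 160 → 190 left.
Clay Flats: +110 to 110 (cap) → 80 left.
Only 80 left; Low Meadow takes them to reach 80.

80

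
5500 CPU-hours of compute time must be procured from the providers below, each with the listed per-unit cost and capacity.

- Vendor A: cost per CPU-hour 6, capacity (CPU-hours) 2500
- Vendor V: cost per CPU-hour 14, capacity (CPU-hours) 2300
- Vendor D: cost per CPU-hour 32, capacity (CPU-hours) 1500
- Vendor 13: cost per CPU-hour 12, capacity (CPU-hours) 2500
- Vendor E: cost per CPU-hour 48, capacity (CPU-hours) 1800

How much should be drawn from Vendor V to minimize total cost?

500

Fill from the cheapest provider first.
Vendor A (6): use full 2500 — 3000 CPU-hours to go.
Vendor 13 (12): use full 2500 — 500 CPU-hours to go.
Vendor V (14): take the remaining 500 — done.
Vendor D, Vendor E: unused.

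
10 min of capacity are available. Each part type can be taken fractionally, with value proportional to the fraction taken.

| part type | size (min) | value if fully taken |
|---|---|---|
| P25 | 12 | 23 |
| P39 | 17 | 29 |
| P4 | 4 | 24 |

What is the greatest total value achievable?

35.5

Best value per unit of size first: P4 24/4≈6, P25 23/12≈1.92, P39 29/17≈1.71.
P4: take in full, 4 min for value 24 → 6 left.
Only 6 min remain; take 6/12 of P25 for value 23×6/12 = 11.5.
Total value = 35.5.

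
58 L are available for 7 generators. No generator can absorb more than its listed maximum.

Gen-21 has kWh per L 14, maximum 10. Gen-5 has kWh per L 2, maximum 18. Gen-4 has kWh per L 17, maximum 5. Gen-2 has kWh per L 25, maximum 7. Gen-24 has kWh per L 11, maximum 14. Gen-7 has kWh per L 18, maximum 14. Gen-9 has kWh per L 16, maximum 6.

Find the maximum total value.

Order the generators by kWh per L: Gen-2 25 > Gen-7 18 > Gen-4 17 > Gen-9 16 > Gen-21 14 > Gen-24 11 > Gen-5 2.
Give Gen-2 7 to hit its cap of 7 — 51 left.
Gen-7 takes 14 to reach its cap of 14 — 37 left.
Gen-4 takes 5 to reach its cap of 5 — 32 left.
Gen-9: +6 to 6 (cap) — 26 left.
Give Gen-21 10 to hit its cap of 10 — 16 left.
Gen-24 takes 14 to reach its cap of 14 — 2 left.
Gen-5: +2 (room for 18) → 2. Pool exhausted.
Total = 14×10 + 2×2 + 17×5 + 25×7 + 11×14 + 18×14 + 16×6 = 906.

906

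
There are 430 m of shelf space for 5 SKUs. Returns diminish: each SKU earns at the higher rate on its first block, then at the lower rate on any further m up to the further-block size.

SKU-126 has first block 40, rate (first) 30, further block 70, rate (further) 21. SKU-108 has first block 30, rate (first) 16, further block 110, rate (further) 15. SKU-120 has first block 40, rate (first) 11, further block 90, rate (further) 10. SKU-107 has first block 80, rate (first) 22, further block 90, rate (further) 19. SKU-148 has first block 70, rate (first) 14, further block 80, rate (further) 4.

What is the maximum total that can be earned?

8410

Rank every tier by rate: SKU-126/tier1 30 > SKU-107/tier1 22 > SKU-126/tier2 21 > SKU-107/tier2 19 > SKU-108/tier1 16 > SKU-108/tier2 15 > SKU-148/tier1 14 > SKU-120/tier1 11 > SKU-120/tier2 10 > SKU-148/tier2 4.
SKU-126 tier1 at 30: fill all 40 — 390 left.
SKU-107/tier1 (22): +80 — 310 left.
SKU-126/tier2 (21): +70 — 240 left.
SKU-107/tier2 (19): +90 — 150 left.
SKU-108 tier1 at 16: fill all 30 — 120 left.
SKU-108/tier2 (15): +110 — 10 left.
10 remain; put them into SKU-148 tier1 at 14.
Total = 30×40 + 22×80 + 21×70 + 19×90 + 16×30 + 15×110 + 14×10 = 8410.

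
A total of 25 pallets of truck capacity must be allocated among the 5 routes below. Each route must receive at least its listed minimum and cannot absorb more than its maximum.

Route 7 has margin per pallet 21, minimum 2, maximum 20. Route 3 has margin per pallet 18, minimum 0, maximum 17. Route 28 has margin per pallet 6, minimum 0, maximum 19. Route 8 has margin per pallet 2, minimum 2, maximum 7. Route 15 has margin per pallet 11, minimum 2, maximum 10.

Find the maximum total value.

Meeting every minimum uses 2+0+0+2+2 = 6 pallets, leaving 19.
Rank by margin per pallet: Route 7 21 > Route 3 18 > Route 15 11 > Route 28 6 > Route 8 2.
Give Route 7 18 more to hit its cap of 20 — 1 left.
Route 3: +1 (room for 17) → 1. Pool exhausted.
Total = 21×20 + 18×1 + 2×2 + 11×2 = 464.

464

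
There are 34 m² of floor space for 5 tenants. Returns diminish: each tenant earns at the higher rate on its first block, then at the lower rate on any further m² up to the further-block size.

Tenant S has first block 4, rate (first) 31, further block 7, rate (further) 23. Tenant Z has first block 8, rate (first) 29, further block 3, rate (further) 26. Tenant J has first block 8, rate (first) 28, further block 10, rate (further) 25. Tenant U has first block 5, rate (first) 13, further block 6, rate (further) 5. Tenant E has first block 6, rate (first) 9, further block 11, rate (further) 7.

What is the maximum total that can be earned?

Rank every tier by rate: Tenant S/first 31 > Tenant Z/first 29 > Tenant J/first 28 > Tenant Z/second 26 > Tenant J/second 25 > Tenant S/second 23 > Tenant U/first 13 > Tenant E/first 9 > Tenant E/second 7 > Tenant U/second 5.
Tenant S/first (31): +4 ; 30 left.
Tenant Z first at 29: fill all 8 ; 22 left.
Fill Tenant J first block (8 at 28) ; 14 left.
Tenant Z/second (26): +3 ; 11 left.
Tenant J/second (25): +10 ; 1 left.
Tenant S second at 23: only 1 left, fill 1.
Total = 31×4 + 29×8 + 28×8 + 26×3 + 25×10 + 23×1 = 931.

931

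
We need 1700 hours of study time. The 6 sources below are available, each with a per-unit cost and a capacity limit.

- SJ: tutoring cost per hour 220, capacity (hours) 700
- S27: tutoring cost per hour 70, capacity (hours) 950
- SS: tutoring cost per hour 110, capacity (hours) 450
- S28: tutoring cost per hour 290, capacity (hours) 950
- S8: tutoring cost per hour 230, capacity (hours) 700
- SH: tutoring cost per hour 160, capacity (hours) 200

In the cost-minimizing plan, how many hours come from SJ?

Use sources in increasing cost order.
S27 (70): use full 950 → 750 hours to go.
SS (110): use full 450 → 300 hours to go.
Take 200 from SH at 160 → need 100 more.
SJ (220): take the remaining 100 → done.
S8, S28: unused.

100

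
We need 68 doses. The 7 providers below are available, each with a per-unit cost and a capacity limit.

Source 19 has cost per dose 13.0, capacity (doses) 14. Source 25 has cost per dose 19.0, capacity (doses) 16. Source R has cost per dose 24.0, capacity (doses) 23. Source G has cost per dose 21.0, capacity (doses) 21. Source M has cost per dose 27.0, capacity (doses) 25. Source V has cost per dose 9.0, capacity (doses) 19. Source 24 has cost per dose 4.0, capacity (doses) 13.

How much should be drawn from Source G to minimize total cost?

Cheapest first:
Source 24 (4.0): use full 13 → 55 doses to go.
Source V (9.0): use full 19 → 36 doses to go.
Source 19 (13.0): use full 14 → 22 doses to go.
Source 25 (19.0): use full 16 → 6 doses to go.
Source G at 21.0: take 6 of its 21 → requirement met.
Source R, Source M: unused.

6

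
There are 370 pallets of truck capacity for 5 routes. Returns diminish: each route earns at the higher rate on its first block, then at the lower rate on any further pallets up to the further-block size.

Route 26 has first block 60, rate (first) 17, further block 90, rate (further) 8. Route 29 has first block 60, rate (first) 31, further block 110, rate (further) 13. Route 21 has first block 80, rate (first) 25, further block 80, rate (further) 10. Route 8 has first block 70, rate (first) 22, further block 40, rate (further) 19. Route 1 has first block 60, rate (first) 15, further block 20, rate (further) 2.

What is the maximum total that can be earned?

Rank every tier by rate: Route 29/first 31 > Route 21/first 25 > Route 8/first 22 > Route 8/second 19 > Route 26/first 17 > Route 1/first 15 > Route 29/second 13 > Route 21/second 10 > Route 26/second 8 > Route 1/second 2.
Route 29 first at 31: fill all 60 → 310 left.
Route 21/first (25): +80 → 230 left.
Route 8 first at 22: fill all 70 → 160 left.
Route 8/second (19): +40 → 120 left.
Route 26/first (17): +60 → 60 left.
Route 1/first (15): +60 → 0 left.
Total = 31×60 + 25×80 + 22×70 + 19×40 + 17×60 + 15×60 = 8080.

8080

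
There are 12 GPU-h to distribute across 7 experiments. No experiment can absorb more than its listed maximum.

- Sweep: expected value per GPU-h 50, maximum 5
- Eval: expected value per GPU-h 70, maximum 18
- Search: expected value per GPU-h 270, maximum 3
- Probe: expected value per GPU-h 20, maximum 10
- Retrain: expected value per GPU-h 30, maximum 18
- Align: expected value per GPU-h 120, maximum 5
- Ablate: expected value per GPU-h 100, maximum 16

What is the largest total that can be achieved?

1810

Highest expected value per GPU-h first: Search 270 > Align 120 > Ablate 100 > Eval 70 > Sweep 50 > Retrain 30 > Probe 20.
Search takes 3 to reach its cap of 3 → 9 left.
Align takes 5 to reach its cap of 5 → 4 left.
Only 4 left; Ablate takes them to reach 4.
Total = 270×3 + 120×5 + 100×4 = 1810.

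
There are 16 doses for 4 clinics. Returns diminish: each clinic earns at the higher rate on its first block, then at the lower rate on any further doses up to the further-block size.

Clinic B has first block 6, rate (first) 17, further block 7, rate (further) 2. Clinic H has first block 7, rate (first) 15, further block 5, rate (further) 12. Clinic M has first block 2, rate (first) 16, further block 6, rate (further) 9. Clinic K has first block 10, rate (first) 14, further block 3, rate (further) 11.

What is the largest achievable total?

253

Rank every tier by rate: Clinic B/tier1 17 > Clinic M/tier1 16 > Clinic H/tier1 15 > Clinic K/tier1 14 > Clinic H/tier2 12 > Clinic K/tier2 11 > Clinic M/tier2 9 > Clinic B/tier2 2.
Clinic B/tier1 (17): +6 → 10 left.
Clinic M/tier1 (16): +2 → 8 left.
Clinic H/tier1 (15): +7 → 1 left.
Clinic K/tier1: +1 of 10 at 14; pool empty.
Total = 17×6 + 16×2 + 15×7 + 14×1 = 253.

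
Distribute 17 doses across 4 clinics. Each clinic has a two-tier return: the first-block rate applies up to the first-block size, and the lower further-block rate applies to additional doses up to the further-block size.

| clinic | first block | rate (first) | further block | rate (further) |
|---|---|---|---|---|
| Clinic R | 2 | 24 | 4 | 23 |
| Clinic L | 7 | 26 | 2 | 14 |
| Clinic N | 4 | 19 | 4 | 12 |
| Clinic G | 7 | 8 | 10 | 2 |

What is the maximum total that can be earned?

Rank every tier by rate: Clinic L/T1 26 > Clinic R/T1 24 > Clinic R/T2 23 > Clinic N/T1 19 > Clinic L/T2 14 > Clinic N/T2 12 > Clinic G/T1 8 > Clinic G/T2 2.
Clinic L/T1 (26): +7 — 10 left.
Clinic R/T1 (24): +2 — 8 left.
Clinic R T2 at 23: fill all 4 — 4 left.
Fill Clinic N T1 block (4 at 19) — 0 left.
Total = 26×7 + 24×2 + 23×4 + 19×4 = 398.

398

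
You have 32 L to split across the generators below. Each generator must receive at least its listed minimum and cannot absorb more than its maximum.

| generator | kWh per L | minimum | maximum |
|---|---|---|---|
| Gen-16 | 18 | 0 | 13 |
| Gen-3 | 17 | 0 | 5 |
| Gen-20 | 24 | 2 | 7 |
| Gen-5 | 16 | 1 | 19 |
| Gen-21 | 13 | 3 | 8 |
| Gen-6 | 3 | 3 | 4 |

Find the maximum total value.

551

Meeting every minimum uses 0+0+2+1+3+3 = 9 L, leaving 23.
Order the generators by kWh per L: Gen-20 24 > Gen-16 18 > Gen-3 17 > Gen-5 16 > Gen-21 13 > Gen-6 3.
Gen-20: +5 to 7 (cap) — 18 left.
Gen-16: +13 to 13 (cap) — 5 left.
Gen-3 takes 5 more to reach its cap of 5 — 0 left.
Total = 18×13 + 17×5 + 24×7 + 16×1 + 13×3 + 3×3 = 551.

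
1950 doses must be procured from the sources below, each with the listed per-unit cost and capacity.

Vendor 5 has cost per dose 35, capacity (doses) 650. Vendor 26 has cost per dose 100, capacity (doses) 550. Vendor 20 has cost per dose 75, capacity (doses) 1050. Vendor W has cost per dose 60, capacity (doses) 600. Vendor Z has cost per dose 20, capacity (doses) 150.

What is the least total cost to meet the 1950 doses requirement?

Use sources in increasing cost order.
Vendor Z at 20: take all 150 doses ; 1800 still needed.
Take 650 from Vendor 5 at 35 ; need 1150 more.
Vendor W at 60: take all 600 doses ; 550 still needed.
Vendor 20 (75): take the remaining 550 ; done.
Vendor 26: unused.
Cost = 150×20 + 650×35 + 600×60 + 550×75 = 103000.

103000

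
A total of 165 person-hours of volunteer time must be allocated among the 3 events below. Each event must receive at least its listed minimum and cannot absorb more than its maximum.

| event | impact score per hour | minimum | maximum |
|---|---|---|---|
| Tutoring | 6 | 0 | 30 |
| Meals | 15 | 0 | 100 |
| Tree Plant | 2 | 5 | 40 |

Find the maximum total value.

Meeting every minimum uses 0+0+5 = 5 person-hours, leaving 160.
Rank by impact score per hour: Meals 15 > Tutoring 6 > Tree Plant 2.
Give Meals 100 more to hit its cap of 100 — 60 left.
Tutoring takes 30 more to reach its cap of 30 — 30 left.
Tree Plant: +30 (room for 35) → 35. Pool exhausted.
Total = 6×30 + 15×100 + 2×35 = 1750.

1750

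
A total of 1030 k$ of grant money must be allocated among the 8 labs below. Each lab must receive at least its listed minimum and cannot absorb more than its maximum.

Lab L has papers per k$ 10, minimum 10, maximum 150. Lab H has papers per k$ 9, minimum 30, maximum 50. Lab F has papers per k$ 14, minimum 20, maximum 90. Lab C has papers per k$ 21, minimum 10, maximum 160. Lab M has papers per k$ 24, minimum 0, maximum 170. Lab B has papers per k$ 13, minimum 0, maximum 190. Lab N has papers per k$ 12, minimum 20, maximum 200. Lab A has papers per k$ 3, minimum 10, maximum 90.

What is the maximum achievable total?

Meeting every minimum uses 10+30+20+10+0+0+20+10 = 100 k$, leaving 930.
Order the labs by papers per k$: Lab M 24 > Lab C 21 > Lab F 14 > Lab B 13 > Lab N 12 > Lab L 10 > Lab H 9 > Lab A 3.
Lab M: +170 to 170 (cap) — 760 left.
Lab C takes 150 more to reach its cap of 160 — 610 left.
Give Lab F 70 more to hit its cap of 90 — 540 left.
Lab B takes 190 more to reach its cap of 190 — 350 left.
Lab N: +180 to 200 (cap) — 170 left.
Give Lab L 140 more to hit its cap of 150 — 30 left.
Lab H takes 20 more to reach its cap of 50 — 10 left.
Lab A has room for 80 more but only 10 remain, so it gets 20.
Total = 10×150 + 9×50 + 14×90 + 21×160 + 24×170 + 13×190 + 12×200 + 3×20 = 15580.

15580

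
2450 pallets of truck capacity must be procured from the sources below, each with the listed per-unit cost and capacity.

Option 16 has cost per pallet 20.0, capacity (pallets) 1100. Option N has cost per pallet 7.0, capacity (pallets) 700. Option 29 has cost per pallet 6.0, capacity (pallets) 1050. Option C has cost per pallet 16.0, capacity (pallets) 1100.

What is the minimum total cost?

Use sources in increasing cost order.
Take 1050 from Option 29 at 6.0 — need 1400 more.
Take 700 from Option N at 7.0 — need 700 more.
Option C at 16.0: take 700 of its 1100 — requirement met.
Option 16: unused.
Cost = 1050×6.0 + 700×7.0 + 700×16.0 = 22400.

22400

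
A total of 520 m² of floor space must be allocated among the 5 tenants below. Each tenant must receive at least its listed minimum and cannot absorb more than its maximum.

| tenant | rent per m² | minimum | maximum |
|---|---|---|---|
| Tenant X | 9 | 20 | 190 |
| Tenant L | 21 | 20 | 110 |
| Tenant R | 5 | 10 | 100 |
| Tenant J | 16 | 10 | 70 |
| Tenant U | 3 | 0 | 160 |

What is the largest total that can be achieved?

5790

Meeting every minimum uses 20+20+10+10+0 = 60 m², leaving 460.
Order the tenants by rent per m²: Tenant L 21 > Tenant J 16 > Tenant X 9 > Tenant R 5 > Tenant U 3.
Tenant L takes 90 more to reach its cap of 110 ; 370 left.
Tenant J: +60 to 70 (cap) ; 310 left.
Tenant X takes 170 more to reach its cap of 190 ; 140 left.
Tenant R: +90 to 100 (cap) ; 50 left.
Only 50 left; Tenant U takes them to reach 50.
Total = 9×190 + 21×110 + 5×100 + 16×70 + 3×50 = 5790.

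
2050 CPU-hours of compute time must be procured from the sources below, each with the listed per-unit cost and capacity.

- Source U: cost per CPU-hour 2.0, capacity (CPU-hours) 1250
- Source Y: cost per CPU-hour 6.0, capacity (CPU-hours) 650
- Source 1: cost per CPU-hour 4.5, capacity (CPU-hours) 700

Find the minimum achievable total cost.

6250

Fill from the cheapest source first.
Source U at 2.0: take all 1250 CPU-hours ; 800 still needed.
Source 1 at 4.5: take all 700 CPU-hours ; 100 still needed.
Source Y (6.0): take the remaining 100 ; done.
Cost = 1250×2.0 + 700×4.5 + 100×6.0 = 6250.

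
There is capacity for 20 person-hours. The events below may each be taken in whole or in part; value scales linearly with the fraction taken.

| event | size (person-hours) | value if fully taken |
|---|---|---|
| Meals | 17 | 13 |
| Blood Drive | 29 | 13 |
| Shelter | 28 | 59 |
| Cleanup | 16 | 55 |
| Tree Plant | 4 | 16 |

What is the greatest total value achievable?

71

Best value per unit of size first: Tree Plant 16/4≈4, Cleanup 55/16≈3.44, Shelter 59/28≈2.11, Meals 13/17≈0.765, Blood Drive 13/29≈0.448.
All 4 person-hours of Tree Plant fit (value 16) — 16 remain.
All 16 person-hours of Cleanup fit (value 55) — 0 remain.
Total value = 71.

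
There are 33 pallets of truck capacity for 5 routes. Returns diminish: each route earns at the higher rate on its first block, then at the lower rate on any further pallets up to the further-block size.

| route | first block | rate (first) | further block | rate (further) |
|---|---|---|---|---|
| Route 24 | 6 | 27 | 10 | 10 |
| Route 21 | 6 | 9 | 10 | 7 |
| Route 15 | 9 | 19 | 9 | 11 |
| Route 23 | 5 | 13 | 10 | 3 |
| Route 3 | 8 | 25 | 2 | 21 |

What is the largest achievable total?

673

Order all 10 blocks by rate: Route 24/first 27 > Route 3/first 25 > Route 3/second 21 > Route 15/first 19 > Route 23/first 13 > Route 15/second 11 > Route 24/second 10 > Route 21/first 9 > Route 21/second 7 > Route 23/second 3.
Route 24 first at 27: fill all 6 ; 27 left.
Route 3/first (25): +8 ; 19 left.
Route 3/second (21): +2 ; 17 left.
Route 15 first at 19: fill all 9 ; 8 left.
Fill Route 23 first block (5 at 13) ; 3 left.
Route 15/second: +3 of 9 at 11; pool empty.
Total = 27×6 + 25×8 + 21×2 + 19×9 + 13×5 + 11×3 = 673.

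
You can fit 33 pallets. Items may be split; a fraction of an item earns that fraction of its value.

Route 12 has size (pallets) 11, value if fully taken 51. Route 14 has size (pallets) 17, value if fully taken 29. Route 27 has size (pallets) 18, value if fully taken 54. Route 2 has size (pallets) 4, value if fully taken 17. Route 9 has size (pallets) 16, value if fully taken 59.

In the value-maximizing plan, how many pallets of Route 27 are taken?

Best value per unit of size first: Route 12 51/11≈4.64, Route 2 17/4≈4.25, Route 9 59/16≈3.69, Route 27 54/18≈3, Route 14 29/17≈1.71.
All 11 pallets of Route 12 fit (value 51) ; 22 remain.
All 4 pallets of Route 2 fit (value 17) ; 18 remain.
Route 9: take in full, 16 pallets for value 59 ; 2 left.
2 pallets left: a 2/18 share of Route 27 gives 54×2/18 = 6.

2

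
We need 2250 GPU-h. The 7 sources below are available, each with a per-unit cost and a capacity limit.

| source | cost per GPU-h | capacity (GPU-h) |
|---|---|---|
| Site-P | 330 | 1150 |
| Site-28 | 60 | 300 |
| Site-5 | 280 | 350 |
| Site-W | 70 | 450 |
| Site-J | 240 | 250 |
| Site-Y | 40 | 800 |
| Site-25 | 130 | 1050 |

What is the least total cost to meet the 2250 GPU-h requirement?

Use sources in increasing cost order.
Site-Y (40): use full 800 — 1450 GPU-h to go.
Site-28 (60): use full 300 — 1150 GPU-h to go.
Site-W (70): use full 450 — 700 GPU-h to go.
Site-25 at 130: take 700 of its 1050 — requirement met.
Site-J, Site-5, Site-P: unused.
Cost = 800×40 + 300×60 + 450×70 + 700×130 = 172500.

172500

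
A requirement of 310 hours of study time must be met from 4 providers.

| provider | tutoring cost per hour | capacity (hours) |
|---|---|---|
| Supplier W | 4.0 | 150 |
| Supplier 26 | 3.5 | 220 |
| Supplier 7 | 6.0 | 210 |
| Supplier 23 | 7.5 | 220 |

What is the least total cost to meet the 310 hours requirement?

Cheapest first:
Supplier 26 at 3.5: take all 220 hours → 90 still needed.
Supplier W (4.0): take the remaining 90 → done.
Supplier 7, Supplier 23: unused.
Cost = 220×3.5 + 90×4.0 = 1130.

1130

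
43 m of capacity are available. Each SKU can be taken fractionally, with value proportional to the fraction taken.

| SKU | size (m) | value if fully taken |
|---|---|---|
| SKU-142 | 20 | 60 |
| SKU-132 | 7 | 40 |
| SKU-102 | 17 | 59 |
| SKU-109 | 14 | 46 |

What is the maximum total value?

160

Best value per unit of size first: SKU-132 40/7≈5.71, SKU-102 59/17≈3.47, SKU-109 46/14≈3.29, SKU-142 60/20≈3.
Take all of SKU-132 (7 m, value 40) — 36 m left.
SKU-102: take in full, 17 m for value 59 — 19 left.
All 14 m of SKU-109 fit (value 46) — 5 remain.
Only 5 m remain; take 5/20 of SKU-142 for value 60×5/20 = 15.
Total value = 160.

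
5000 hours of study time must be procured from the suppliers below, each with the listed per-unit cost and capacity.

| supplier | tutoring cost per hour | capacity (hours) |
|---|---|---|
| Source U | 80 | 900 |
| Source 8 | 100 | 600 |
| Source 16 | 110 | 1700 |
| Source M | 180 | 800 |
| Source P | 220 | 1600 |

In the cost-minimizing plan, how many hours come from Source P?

Use suppliers in increasing cost order.
Take 900 from Source U at 80 ; need 4100 more.
Source 8 (100): use full 600 ; 3500 hours to go.
Source 16 (110): use full 1700 ; 1800 hours to go.
Source M (180): use full 800 ; 1000 hours to go.
Source P at 220: take 1000 of its 1600 ; requirement met.

1000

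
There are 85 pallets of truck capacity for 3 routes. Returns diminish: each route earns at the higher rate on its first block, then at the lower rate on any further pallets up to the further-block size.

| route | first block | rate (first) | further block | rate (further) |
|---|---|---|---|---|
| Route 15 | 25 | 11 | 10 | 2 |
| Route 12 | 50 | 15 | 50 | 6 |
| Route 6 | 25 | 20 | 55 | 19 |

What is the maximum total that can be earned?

1620

Rank every tier by rate: Route 6/first 20 > Route 6/second 19 > Route 12/first 15 > Route 15/first 11 > Route 12/second 6 > Route 15/second 2.
Route 6 first at 20: fill all 25 → 60 left.
Route 6 second at 19: fill all 55 → 5 left.
Route 12 first at 15: only 5 left, fill 5.
Total = 20×25 + 19×55 + 15×5 = 1620.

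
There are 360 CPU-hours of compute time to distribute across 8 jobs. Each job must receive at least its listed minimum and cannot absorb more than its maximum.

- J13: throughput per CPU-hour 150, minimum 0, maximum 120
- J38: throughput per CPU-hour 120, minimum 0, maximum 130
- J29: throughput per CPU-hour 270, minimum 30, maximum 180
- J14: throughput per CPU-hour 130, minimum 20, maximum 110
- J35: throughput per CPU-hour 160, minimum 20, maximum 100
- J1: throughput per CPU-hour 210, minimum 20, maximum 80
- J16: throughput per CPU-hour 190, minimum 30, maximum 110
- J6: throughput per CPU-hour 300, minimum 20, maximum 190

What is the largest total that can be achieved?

94300

Meeting every minimum uses 0+0+30+20+20+20+30+20 = 140 CPU-hours, leaving 220.
Rank by throughput per CPU-hour: J6 300 > J29 270 > J1 210 > J16 190 > J35 160 > J13 150 > J14 130 > J38 120.
Give J6 170 more to hit its cap of 190 ; 50 left.
Only 50 left; J29 takes them to reach 80.
Total = 270×80 + 130×20 + 160×20 + 210×20 + 190×30 + 300×190 = 94300.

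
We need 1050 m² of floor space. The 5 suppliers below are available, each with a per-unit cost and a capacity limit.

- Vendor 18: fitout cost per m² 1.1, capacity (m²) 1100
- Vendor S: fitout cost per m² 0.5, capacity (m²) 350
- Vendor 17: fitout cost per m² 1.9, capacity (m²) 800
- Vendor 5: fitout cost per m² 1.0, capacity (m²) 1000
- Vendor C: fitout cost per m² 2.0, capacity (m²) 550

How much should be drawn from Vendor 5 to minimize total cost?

700

Fill from the cheapest supplier first.
Take 350 from Vendor S at 0.5 — need 700 more.
Take 700 from Vendor 5 at 1.0 to finish.
Vendor 18, Vendor 17, Vendor C: unused.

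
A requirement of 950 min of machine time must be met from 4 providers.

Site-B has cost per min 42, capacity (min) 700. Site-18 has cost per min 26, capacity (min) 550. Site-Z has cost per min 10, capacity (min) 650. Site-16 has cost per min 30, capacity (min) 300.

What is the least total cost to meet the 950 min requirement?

Fill from the cheapest provider first.
Site-Z (10): use full 650 ; 300 min to go.
Site-18 (26): take the remaining 300 ; done.
Site-16, Site-B: unused.
Cost = 650×10 + 300×26 = 14300.

14300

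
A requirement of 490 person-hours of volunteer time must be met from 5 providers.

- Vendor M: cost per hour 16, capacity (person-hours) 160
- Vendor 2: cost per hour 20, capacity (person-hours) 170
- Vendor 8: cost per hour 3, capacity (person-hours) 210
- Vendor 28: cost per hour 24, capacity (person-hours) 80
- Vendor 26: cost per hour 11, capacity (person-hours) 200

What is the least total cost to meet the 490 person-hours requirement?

Cheapest first:
Take 210 from Vendor 8 at 3 ; need 280 more.
Take 200 from Vendor 26 at 11 ; need 80 more.
Take 80 from Vendor M at 16 to finish.
Vendor 2, Vendor 28: unused.
Cost = 210×3 + 200×11 + 80×16 = 4110.

4110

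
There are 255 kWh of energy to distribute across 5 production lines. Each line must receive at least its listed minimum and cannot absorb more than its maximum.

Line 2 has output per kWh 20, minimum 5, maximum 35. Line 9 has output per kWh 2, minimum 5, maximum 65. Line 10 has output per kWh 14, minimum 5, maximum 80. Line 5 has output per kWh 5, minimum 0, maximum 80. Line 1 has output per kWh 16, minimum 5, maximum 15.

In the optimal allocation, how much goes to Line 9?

45

Meeting every minimum uses 5+5+5+0+5 = 20 kWh, leaving 235.
Rank by output per kWh: Line 2 20 > Line 1 16 > Line 10 14 > Line 5 5 > Line 9 2.
Line 2 takes 30 more to reach its cap of 35 — 205 left.
Line 1: +10 to 15 (cap) — 195 left.
Give Line 10 75 more to hit its cap of 80 — 120 left.
Give Line 5 80 more to hit its cap of 80 — 40 left.
Line 9 has room for 60 more but only 40 remain, so it gets 45.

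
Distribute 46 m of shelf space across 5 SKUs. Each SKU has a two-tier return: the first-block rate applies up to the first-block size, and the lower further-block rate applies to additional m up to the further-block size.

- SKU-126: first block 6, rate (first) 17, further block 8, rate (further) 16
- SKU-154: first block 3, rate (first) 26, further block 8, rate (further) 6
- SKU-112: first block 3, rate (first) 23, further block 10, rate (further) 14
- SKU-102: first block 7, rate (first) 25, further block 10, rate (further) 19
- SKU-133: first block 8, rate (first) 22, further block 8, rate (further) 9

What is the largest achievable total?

932

Treat each block as its own option and order by rate: SKU-154/tier1 26 > SKU-102/tier1 25 > SKU-112/tier1 23 > SKU-133/tier1 22 > SKU-102/tier2 19 > SKU-126/tier1 17 > SKU-126/tier2 16 > SKU-112/tier2 14 > SKU-133/tier2 9 > SKU-154/tier2 6.
Fill SKU-154 tier1 block (3 at 26) — 43 left.
Fill SKU-102 tier1 block (7 at 25) — 36 left.
SKU-112/tier1 (23): +3 — 33 left.
SKU-133 tier1 at 22: fill all 8 — 25 left.
SKU-102 tier2 at 19: fill all 10 — 15 left.
SKU-126 tier1 at 17: fill all 6 — 9 left.
SKU-126 tier2 at 16: fill all 8 — 1 left.
1 remain; put them into SKU-112 tier2 at 14.
Total = 26×3 + 25×7 + 23×3 + 22×8 + 19×10 + 17×6 + 16×8 + 14×1 = 932.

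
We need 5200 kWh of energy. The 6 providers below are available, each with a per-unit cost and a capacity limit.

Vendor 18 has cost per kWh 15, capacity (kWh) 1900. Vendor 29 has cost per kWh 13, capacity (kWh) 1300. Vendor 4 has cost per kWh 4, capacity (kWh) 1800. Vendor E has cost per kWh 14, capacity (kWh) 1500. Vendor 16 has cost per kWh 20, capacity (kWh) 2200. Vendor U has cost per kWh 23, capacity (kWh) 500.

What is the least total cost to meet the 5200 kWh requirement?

54100

Use providers in increasing cost order.
Take 1800 from Vendor 4 at 4 — need 3400 more.
Vendor 29 (13): use full 1300 — 2100 kWh to go.
Vendor E (14): use full 1500 — 600 kWh to go.
Vendor 18 (15): take the remaining 600 — done.
Vendor 16, Vendor U: unused.
Cost = 1800×4 + 1300×13 + 1500×14 + 600×15 = 54100.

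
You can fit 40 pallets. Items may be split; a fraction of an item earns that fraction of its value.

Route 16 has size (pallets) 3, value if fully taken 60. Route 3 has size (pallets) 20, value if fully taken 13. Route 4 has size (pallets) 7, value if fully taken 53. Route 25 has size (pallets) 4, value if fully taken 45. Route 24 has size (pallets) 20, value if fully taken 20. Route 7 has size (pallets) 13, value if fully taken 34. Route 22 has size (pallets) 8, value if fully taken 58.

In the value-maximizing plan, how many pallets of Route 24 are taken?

Rank by value-to-size ratio: Route 16 60/3≈20, Route 25 45/4≈11.2, Route 4 53/7≈7.57, Route 22 58/8≈7.25, Route 7 34/13≈2.62, Route 24 20/20≈1, Route 3 13/20≈0.65.
All 3 pallets of Route 16 fit (value 60) — 37 remain.
Take all of Route 25 (4 pallets, value 45) — 33 pallets left.
Route 4: take in full, 7 pallets for value 53 — 26 left.
Route 22: take in full, 8 pallets for value 58 — 18 left.
Route 7: take in full, 13 pallets for value 34 — 5 left.
Fill the last 5 pallets with part of Route 24: 5/20 of it earns 5.

5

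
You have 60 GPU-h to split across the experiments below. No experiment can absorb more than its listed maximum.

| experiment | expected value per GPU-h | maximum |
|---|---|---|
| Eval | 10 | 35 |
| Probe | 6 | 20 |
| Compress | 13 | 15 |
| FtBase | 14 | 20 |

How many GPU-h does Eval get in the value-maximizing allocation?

Highest expected value per GPU-h first: FtBase 14 > Compress 13 > Eval 10 > Probe 6.
FtBase takes 20 to reach its cap of 20 → 40 left.
Give Compress 15 to hit its cap of 15 → 25 left.
Only 25 left; Eval takes them to reach 25.

25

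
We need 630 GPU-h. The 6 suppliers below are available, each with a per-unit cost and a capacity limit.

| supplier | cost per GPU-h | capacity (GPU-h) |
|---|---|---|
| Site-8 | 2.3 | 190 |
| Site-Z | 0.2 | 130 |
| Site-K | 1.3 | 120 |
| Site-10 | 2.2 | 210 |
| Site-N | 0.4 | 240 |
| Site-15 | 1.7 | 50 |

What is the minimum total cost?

561

Cheapest first:
Take 130 from Site-Z at 0.2 ; need 500 more.
Take 240 from Site-N at 0.4 ; need 260 more.
Take 120 from Site-K at 1.3 ; need 140 more.
Take 50 from Site-15 at 1.7 ; need 90 more.
Site-10 at 2.2: take 90 of its 210 ; requirement met.
Site-8: unused.
Cost = 130×0.2 + 240×0.4 + 120×1.3 + 50×1.7 + 90×2.2 = 561.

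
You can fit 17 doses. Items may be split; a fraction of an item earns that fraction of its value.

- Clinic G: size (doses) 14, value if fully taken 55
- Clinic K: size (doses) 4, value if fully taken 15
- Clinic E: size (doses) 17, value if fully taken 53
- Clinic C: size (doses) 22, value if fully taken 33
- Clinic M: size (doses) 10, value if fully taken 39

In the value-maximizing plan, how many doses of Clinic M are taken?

3

Sort by value density: Clinic G 55/14≈3.93, Clinic M 39/10≈3.9, Clinic K 15/4≈3.75, Clinic E 53/17≈3.12, Clinic C 33/22≈1.5.
Take all of Clinic G (14 doses, value 55) — 3 doses left.
Only 3 doses remain; take 3/10 of Clinic M for value 39×3/10 = 11.7.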